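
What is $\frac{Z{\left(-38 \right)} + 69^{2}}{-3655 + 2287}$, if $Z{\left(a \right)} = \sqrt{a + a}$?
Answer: $- \frac{529}{152} - \frac{i \sqrt{19}}{684} \approx -3.4803 - 0.0063727 i$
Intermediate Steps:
$Z{\left(a \right)} = \sqrt{2} \sqrt{a}$ ($Z{\left(a \right)} = \sqrt{2 a} = \sqrt{2} \sqrt{a}$)
$\frac{Z{\left(-38 \right)} + 69^{2}}{-3655 + 2287} = \frac{\sqrt{2} \sqrt{-38} + 69^{2}}{-3655 + 2287} = \frac{\sqrt{2} i \sqrt{38} + 4761}{-1368} = \left(2 i \sqrt{19} + 4761\right) \left(- \frac{1}{1368}\right) = \left(4761 + 2 i \sqrt{19}\right) \left(- \frac{1}{1368}\right) = - \frac{529}{152} - \frac{i \sqrt{19}}{684}$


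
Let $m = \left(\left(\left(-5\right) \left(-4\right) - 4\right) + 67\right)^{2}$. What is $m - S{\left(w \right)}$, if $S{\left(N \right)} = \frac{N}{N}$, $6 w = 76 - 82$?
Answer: $6888$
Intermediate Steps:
$w = -1$ ($w = \frac{76 - 82}{6} = \frac{1}{6} \left(-6\right) = -1$)
$m = 6889$ ($m = \left(\left(20 - 4\right) + 67\right)^{2} = \left(16 + 67\right)^{2} = 83^{2} = 6889$)
$S{\left(N \right)} = 1$
$m - S{\left(w \right)} = 6889 - 1 = 6888$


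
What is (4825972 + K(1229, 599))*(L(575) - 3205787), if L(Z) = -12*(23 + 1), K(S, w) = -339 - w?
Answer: -15469420881550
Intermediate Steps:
L(Z) = -288 (L(Z) = -12*24 = -288)
(4825972 + K(1229, 599))*(L(575) - 3205787) = (4825972 + (-339 - 1*599))*(-288 - 3205787) = (4825972 + (-339 - 599))*(-3206075) = (4825972 - 938)*(-3206075) = 4825034*(-3206075) = -15469420881550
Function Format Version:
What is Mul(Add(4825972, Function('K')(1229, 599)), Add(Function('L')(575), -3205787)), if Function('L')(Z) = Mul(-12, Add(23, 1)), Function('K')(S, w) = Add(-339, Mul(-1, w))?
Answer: -15469420881550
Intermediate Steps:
Function('L')(Z) = -288 (Function('L')(Z) = Mul(-12, 24) = -288)
Mul(Add(4825972, Function('K')(1229, 599)), Add(Function('L')(575), -3205787)) = Mul(Add(4825972, Add(-339, Mul(-1, 599))), Add(-288, -3205787)) = Mul(Add(4825972, Add(-339, -599)), -3206075) = Mul(Add(4825972, -938), -3206075) = Mul(4825034, -3206075) = -15469420881550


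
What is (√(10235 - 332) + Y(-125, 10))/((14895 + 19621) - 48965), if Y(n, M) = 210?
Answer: -210/14449 - √9903/14449 ≈ -0.021421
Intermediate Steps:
(√(10235 - 332) + Y(-125, 10))/((14895 + 19621) - 48965) = (√(10235 - 332) + 210)/((14895 + 19621) - 48965) = (√9903 + 210)/(34516 - 48965) = (210 + √9903)/(-14449) = (210 + √9903)*(-1/14449) = -210/14449 - √9903/14449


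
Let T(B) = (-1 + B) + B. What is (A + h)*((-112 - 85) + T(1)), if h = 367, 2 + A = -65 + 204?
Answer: -98784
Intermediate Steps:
T(B) = -1 + 2*B
A = 137 (A = -2 + (-65 + 204) = -2 + 139 = 137)
(A + h)*((-112 - 85) + T(1)) = (137 + 367)*((-112 - 85) + (-1 + 2*1)) = 504*(-197 + (-1 + 2)) = 504*(-197 + 1) = 504*(-196) = -98784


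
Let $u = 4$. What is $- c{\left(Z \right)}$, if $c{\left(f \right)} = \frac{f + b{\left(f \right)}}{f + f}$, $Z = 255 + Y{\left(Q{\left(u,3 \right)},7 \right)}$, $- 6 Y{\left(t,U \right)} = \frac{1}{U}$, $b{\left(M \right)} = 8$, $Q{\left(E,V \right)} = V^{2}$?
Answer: $- \frac{11045}{21418} \approx -0.51569$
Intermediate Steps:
$Y{\left(t,U \right)} = - \frac{1}{6 U}$
$Z = \frac{10709}{42}$ ($Z = 255 - \frac{1}{6 \cdot 7} = 255 - \frac{1}{42} = \frac{10709}{42} \approx 254.98$)
$c{\left(f \right)} = \frac{8 + f}{2 f}$ ($c{\left(f \right)} = \frac{f + 8}{f + f} = \frac{8 + f}{2 f}$)
$- c{\left(Z \right)} = - \frac{8 + \frac{10709}{42}}{2 \cdot \frac{10709}{42}} = - \frac{42 \cdot 11045}{2 \cdot 10709 \cdot 42} = \left(-1\right) \frac{11045}{21418} = - \frac{11045}{21418}$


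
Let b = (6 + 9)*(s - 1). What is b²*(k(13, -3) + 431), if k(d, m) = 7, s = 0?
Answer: 98550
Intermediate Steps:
b = -15 (b = (6 + 9)*(0 - 1) = 15*(-1) = -15)
b²*(k(13, -3) + 431) = (-15)²*(7 + 431) = 225*438 = 98550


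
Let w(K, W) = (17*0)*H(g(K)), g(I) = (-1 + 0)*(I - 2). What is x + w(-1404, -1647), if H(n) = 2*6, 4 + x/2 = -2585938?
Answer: -5171884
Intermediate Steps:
x = -5171884 (x = -8 + 2*(-2585938) = -8 - 5171876 = -5171884)
g(I) = 2 - I (g(I) = -(-2 + I) = 2 - I)
H(n) = 12
w(K, W) = 0 (w(K, W) = (17*0)*12 = 0*12 = 0)
x + w(-1404, -1647) = -5171884 + 0 = -5171884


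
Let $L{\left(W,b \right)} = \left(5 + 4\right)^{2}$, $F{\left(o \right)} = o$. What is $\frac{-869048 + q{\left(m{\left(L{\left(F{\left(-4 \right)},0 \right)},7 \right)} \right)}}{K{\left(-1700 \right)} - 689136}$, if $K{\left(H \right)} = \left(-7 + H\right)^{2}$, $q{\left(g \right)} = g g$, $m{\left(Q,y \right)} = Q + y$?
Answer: $- \frac{861304}{2224713} \approx -0.38715$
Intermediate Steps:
$L{\left(W,b \right)} = 81$ ($L{\left(W,b \right)} = 9^{2} = 81$)
$q{\left(g \right)} = g^{2}$
$\frac{-869048 + q{\left(m{\left(L{\left(F{\left(-4 \right)},0 \right)},7 \right)} \right)}}{K{\left(-1700 \right)} - 689136} = \frac{-869048 + \left(81 + 7\right)^{2}}{\left(-7 - 1700\right)^{2} - 689136} = \frac{-869048 + 88^{2}}{\left(-1707\right)^{2} - 689136} = \frac{-869048 + 7744}{2913849 - 689136} = - \frac{861304}{2224713}$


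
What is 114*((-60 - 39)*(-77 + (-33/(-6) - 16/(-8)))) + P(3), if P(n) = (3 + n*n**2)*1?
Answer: 784407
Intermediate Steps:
P(n) = 3 + n**3 (P(n) = (3 + n**3)*1 = 3 + n**3)
114*((-60 - 39)*(-77 + (-33/(-6) - 16/(-8)))) + P(3) = 114*((-60 - 39)*(-77 + (-33/(-6) - 16/(-8)))) + (3 + 3**3) = 114*(-99*(-77 + (-33*(-1/6) - 16*(-1/8)))) + (3 + 27) = 114*(-99*(-77 + (11/2 + 2))) + 30 = 114*(-99*(-77 + 15/2)) + 30 = 114*(-99*(-139/2)) + 30 = 114*(13761/2) + 30 = 784377 + 30 = 784407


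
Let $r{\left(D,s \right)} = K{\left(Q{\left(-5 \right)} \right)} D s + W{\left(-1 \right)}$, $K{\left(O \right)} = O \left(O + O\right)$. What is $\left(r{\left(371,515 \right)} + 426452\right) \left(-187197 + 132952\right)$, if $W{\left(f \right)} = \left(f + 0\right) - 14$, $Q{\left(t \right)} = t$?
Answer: $-541348121315$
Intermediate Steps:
$W{\left(f \right)} = -14 + f$ ($W{\left(f \right)} = f - 14 = -14 + f$)
$K{\left(O \right)} = 2 O^{2}$ ($K{\left(O \right)} = O 2 O = 2 O^{2}$)
$r{\left(D,s \right)} = -15 + 50 D s$ ($r{\left(D,s \right)} = 2 \left(-5\right)^{2} D s - 15 = 2 \cdot 25 D s - 15 = 50 D s - 15 = -15 + 50 D s$)
$\left(r{\left(371,515 \right)} + 426452\right) \left(-187197 + 132952\right) = \left(\left(-15 + 50 \cdot 371 \cdot 515\right) + 426452\right) \left(-187197 + 132952\right) = \left(\left(-15 + 9553250\right) + 426452\right) \left(-54245\right) = \left(9553235 + 426452\right) \left(-54245\right) = 9979687 \left(-54245\right) = -541348121315$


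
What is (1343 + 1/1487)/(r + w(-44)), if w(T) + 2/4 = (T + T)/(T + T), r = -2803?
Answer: -3994084/8334635 ≈ -0.47922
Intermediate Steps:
w(T) = 1/2 (w(T) = -1/2 + (T + T)/(T + T) = -1/2 + (2*T)/((2*T)) = -1/2 + (2*T)*(1/(2*T)) = -1/2 + 1 = 1/2)
(1343 + 1/1487)/(r + w(-44)) = (1343 + 1/1487)/(-2803 + 1/2) = (1343 + 1/1487)/(-5605/2) = (1997042/1487)*(-2/5605) = -3994084/8334635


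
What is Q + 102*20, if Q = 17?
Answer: 2057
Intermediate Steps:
Q + 102*20 = 17 + 102*20 = 17 + 2040 = 2057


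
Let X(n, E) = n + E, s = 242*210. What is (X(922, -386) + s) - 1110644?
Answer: -1059288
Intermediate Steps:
s = 50820
X(n, E) = E + n
(X(922, -386) + s) - 1110644 = ((-386 + 922) + 50820) - 1110644 = (536 + 50820) - 1110644 = 51356 - 1110644 = -1059288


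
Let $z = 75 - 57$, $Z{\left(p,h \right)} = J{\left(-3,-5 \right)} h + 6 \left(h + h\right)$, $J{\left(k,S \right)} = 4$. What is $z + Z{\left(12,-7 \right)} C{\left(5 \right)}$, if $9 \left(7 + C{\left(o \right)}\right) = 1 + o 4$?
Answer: $\frac{1622}{3} \approx 540.67$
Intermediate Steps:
$Z{\left(p,h \right)} = 16 h$ ($Z{\left(p,h \right)} = 4 h + 6 \left(h + h\right) = 4 h + 6 \cdot 2 h = 4 h + 12 h = 16 h$)
$z = 18$ ($z = 75 - 57 = 18$)
$C{\left(o \right)} = - \frac{62}{9} + \frac{4 o}{9}$ ($C{\left(o \right)} = -7 + \frac{1 + o 4}{9} = -7 + \frac{1 + 4 o}{9} = -7 + \left(\frac{1}{9} + \frac{4 o}{9}\right) = - \frac{62}{9} + \frac{4 o}{9}$)
$z + Z{\left(12,-7 \right)} C{\left(5 \right)} = 18 + 16 \left(-7\right) \left(- \frac{62}{9} + \frac{4}{9} \cdot 5\right) = 18 - 112 \left(- \frac{62}{9} + \frac{20}{9}\right) = 18 - - \frac{1568}{3} = 18 + \frac{1568}{3} = \frac{1622}{3}$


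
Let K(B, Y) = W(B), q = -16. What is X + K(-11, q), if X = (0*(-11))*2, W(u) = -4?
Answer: -4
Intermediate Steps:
K(B, Y) = -4
X = 0 (X = 0*2 = 0)
X + K(-11, q) = 0 - 4 = -4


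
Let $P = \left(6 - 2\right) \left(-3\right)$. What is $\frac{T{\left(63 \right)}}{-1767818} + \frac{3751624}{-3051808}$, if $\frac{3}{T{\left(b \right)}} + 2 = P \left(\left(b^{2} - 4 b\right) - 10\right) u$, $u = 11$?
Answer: $- \frac{25353923740909136}{20624483504774123} \approx -1.2293$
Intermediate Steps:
$P = -12$ ($P = \left(6 - 2\right) \left(-3\right) = 4 \left(-3\right) = -12$)
$T{\left(b \right)} = \frac{3}{1318 - 132 b^{2} + 528 b}$ ($T{\left(b \right)} = \frac{3}{-2 + - 12 \left(\left(b^{2} - 4 b\right) - 10\right) 11} = \frac{3}{-2 + - 12 \left(-10 + b^{2} - 4 b\right) 11} = \frac{3}{-2 + \left(120 - 12 b^{2} + 48 b\right) 11} = \frac{3}{-2 + \left(1320 - 132 b^{2} + 528 b\right)} = \frac{3}{1318 - 132 b^{2} + 528 b}$)
$\frac{T{\left(63 \right)}}{-1767818} + \frac{3751624}{-3051808} = \frac{\frac{3}{2} \frac{1}{659 - 66 \cdot 63^{2} + 264 \cdot 63}}{-1767818} + \frac{3751624}{-3051808} = \frac{3}{2 \left(659 - 261954 + 16632\right)} \left(- \frac{1}{1767818}\right) + 3751624 \left(- \frac{1}{3051808}\right) = \frac{3}{2 \left(659 - 261954 + 16632\right)} \left(- \frac{1}{1767818}\right) - \frac{468953}{381476} = \frac{3}{2 \left(-244663\right)} \left(- \frac{1}{1767818}\right) - \frac{468953}{381476} = \frac{3}{2} \left(- \frac{1}{244663}\right) \left(- \frac{1}{1767818}\right) - \frac{468953}{381476} = \left(- \frac{3}{489326}\right) \left(- \frac{1}{1767818}\right) - \frac{468953}{381476} = \frac{3}{865039310668} - \frac{468953}{381476} = - \frac{25353923740909136}{20624483504774123}$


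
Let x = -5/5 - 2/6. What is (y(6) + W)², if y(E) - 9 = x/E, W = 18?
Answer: 58081/81 ≈ 717.05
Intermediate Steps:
x = -4/3 (x = -5*⅕ - 2*⅙ = -1 - ⅓ = -4/3 ≈ -1.3333)
y(E) = 9 - 4/(3*E)
(y(6) + W)² = ((9 - 4/3/6) + 18)² = ((9 - 4/3*⅙) + 18)² = ((9 - 2/9) + 18)² = (79/9 + 18)² = (241/9)² = 58081/81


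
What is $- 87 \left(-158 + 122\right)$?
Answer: $3132$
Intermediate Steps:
$- 87 \left(-158 + 122\right) = \left(-87\right) \left(-36\right) = 3132$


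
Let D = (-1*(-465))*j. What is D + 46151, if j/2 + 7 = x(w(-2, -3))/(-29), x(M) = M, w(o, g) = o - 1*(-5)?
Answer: 1146799/29 ≈ 39545.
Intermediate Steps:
w(o, g) = 5 + o (w(o, g) = o + 5 = 5 + o)
j = -412/29 (j = -14 + 2*((5 - 2)/(-29)) = -14 + 2*(3*(-1/29)) = -14 + 2*(-3/29) = -14 - 6/29 = -412/29 ≈ -14.207)
D = -191580/29 (D = -1*(-465)*(-412/29) = 465*(-412/29) = -191580/29 ≈ -6606.2)
D + 46151 = -191580/29 + 46151 = 1146799/29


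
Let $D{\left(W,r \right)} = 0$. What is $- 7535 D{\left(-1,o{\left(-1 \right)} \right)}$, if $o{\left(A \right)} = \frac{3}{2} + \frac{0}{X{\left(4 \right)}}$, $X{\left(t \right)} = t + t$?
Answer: $0$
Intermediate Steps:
$X{\left(t \right)} = 2 t$
$o{\left(A \right)} = \frac{3}{2}$ ($o{\left(A \right)} = \frac{3}{2} + \frac{0}{2 \cdot 4} = 3 \cdot \frac{1}{2} + \frac{0}{8} = \frac{3}{2} + 0 \cdot \frac{1}{8} = \frac{3}{2} + 0 = \frac{3}{2}$)
$- 7535 D{\left(-1,o{\left(-1 \right)} \right)} = \left(-7535\right) 0 = 0$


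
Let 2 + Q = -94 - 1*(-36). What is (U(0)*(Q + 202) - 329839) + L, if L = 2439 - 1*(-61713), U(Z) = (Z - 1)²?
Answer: -265545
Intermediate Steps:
Q = -60 (Q = -2 + (-94 - 1*(-36)) = -2 + (-94 + 36) = -2 - 58 = -60)
U(Z) = (-1 + Z)²
L = 64152 (L = 2439 + 61713 = 64152)
(U(0)*(Q + 202) - 329839) + L = ((-1 + 0)²*(-60 + 202) - 329839) + 64152 = ((-1)²*142 - 329839) + 64152 = (1*142 - 329839) + 64152 = (142 - 329839) + 64152 = -329697 + 64152 = -265545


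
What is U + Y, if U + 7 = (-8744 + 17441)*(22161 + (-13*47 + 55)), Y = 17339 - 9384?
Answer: 187906633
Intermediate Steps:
Y = 7955
U = 187898678 (U = -7 + (-8744 + 17441)*(22161 + (-13*47 + 55)) = -7 + 8697*(22161 + (-611 + 55)) = -7 + 8697*(22161 - 556) = -7 + 8697*21605 = -7 + 187898685 = 187898678)
U + Y = 187898678 + 7955 = 187906633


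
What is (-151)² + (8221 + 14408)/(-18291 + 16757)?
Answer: 34954105/1534 ≈ 22786.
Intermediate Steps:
(-151)² + (8221 + 14408)/(-18291 + 16757) = 22801 + 22629/(-1534) = 22801 + 22629*(-1/1534) = 22801 - 22629/1534 = 34954105/1534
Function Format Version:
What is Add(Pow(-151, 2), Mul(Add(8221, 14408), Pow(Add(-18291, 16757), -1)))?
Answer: Rational(34954105, 1534) ≈ 22786.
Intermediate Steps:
Add(Pow(-151, 2), Mul(Add(8221, 14408), Pow(Add(-18291, 16757), -1))) = Add(22801, Mul(22629, Pow(-1534, -1))) = Add(22801, Mul(22629, Rational(-1, 1534))) = Add(22801, Rational(-22629, 1534)) = Rational(34954105, 1534)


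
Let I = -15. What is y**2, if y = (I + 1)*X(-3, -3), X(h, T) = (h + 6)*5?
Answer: 44100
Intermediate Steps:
X(h, T) = 30 + 5*h (X(h, T) = (6 + h)*5 = 30 + 5*h)
y = -210 (y = (-15 + 1)*(30 + 5*(-3)) = -14*(30 - 15) = -14*15 = -210)
y**2 = (-210)**2 = 44100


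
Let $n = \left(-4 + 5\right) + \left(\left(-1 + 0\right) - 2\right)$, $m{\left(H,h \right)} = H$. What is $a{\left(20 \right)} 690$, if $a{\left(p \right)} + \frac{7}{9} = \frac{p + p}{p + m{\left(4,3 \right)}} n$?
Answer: $- \frac{8510}{3} \approx -2836.7$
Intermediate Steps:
$n = -2$ ($n = 1 - 3 = -2$)
$a{\left(p \right)} = - \frac{7}{9} - \frac{4 p}{4 + p}$ ($a{\left(p \right)} = - \frac{7}{9} + \frac{p + p}{p + 4} \left(-2\right) = - \frac{7}{9} + \frac{2 p}{4 + p} \left(-2\right) = - \frac{7}{9} - \frac{4 p}{4 + p}$)
$a{\left(20 \right)} 690 = \frac{-28 - 860}{9 \left(4 + 20\right)} 690 = \frac{-28 - 860}{9 \cdot 24} \cdot 690 = \frac{1}{9} \cdot \frac{1}{24} \left(-888\right) 690 = \left(- \frac{37}{9}\right) 690 = - \frac{8510}{3}$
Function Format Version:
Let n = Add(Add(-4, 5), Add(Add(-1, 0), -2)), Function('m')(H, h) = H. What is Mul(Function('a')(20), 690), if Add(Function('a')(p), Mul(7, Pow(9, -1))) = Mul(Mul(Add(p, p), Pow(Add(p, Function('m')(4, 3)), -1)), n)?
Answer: Rational(-8510, 3) ≈ -2836.7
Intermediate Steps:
n = -2 (n = Add(1, Add(-1, -2)) = Add(1, -3) = -2)
Function('a')(p) = Add(Rational(-7, 9), Mul(-4, p, Pow(Add(4, p), -1))) (Function('a')(p) = Add(Rational(-7, 9), Mul(Mul(Add(p, p), Pow(Add(p, 4), -1)), -2)) = Add(Rational(-7, 9), Mul(Mul(Mul(2, p), Pow(Add(4, p), -1)), -2)) = Add(Rational(-7, 9), Mul(Mul(2, p, Pow(Add(4, p), -1)), -2)) = Add(Rational(-7, 9), Mul(-4, p, Pow(Add(4, p), -1))))
Mul(Function('a')(20), 690) = Mul(Mul(Rational(1, 9), Pow(Add(4, 20), -1), Add(-28, Mul(-43, 20))), 690) = Mul(Mul(Rational(1, 9), Pow(24, -1), Add(-28, -860)), 690) = Mul(Mul(Rational(1, 9), Rational(1, 24), -888), 690) = Mul(Rational(-37, 9), 690) = Rational(-8510, 3)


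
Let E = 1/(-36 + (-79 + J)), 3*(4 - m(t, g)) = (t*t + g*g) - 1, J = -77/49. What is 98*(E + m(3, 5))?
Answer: -280231/408 ≈ -686.84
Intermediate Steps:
J = -11/7 (J = -77*1/49 = -11/7 ≈ -1.5714)
m(t, g) = 13/3 - g²/3 - t²/3 (m(t, g) = 4 - ((t*t + g*g) - 1)/3 = 4 - ((t² + g²) - 1)/3 = 4 - ((g² + t²) - 1)/3 = 4 - (-1 + g² + t²)/3 = 4 + (⅓ - g²/3 - t²/3) = 13/3 - g²/3 - t²/3)
E = -7/816 (E = 1/(-36 + (-79 - 11/7)) = 1/(-36 - 564/7) = 1/(-816/7) = -7/816 ≈ -0.0085784)
98*(E + m(3, 5)) = 98*(-7/816 + (13/3 - ⅓*5² - ⅓*3²)) = 98*(-7/816 + (13/3 - ⅓*25 - ⅓*9)) = 98*(-7/816 + (13/3 - 25/3 - 3)) = 98*(-7/816 - 7) = 98*(-5719/816) = -280231/408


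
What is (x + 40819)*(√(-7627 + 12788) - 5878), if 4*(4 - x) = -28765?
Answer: -564455523/2 + 192057*√5161/4 ≈ -2.7878e+8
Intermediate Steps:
x = 28781/4 (x = 4 - ¼*(-28765) = 4 + 28765/4 = 28781/4 ≈ 7195.3)
(x + 40819)*(√(-7627 + 12788) - 5878) = (28781/4 + 40819)*(√(-7627 + 12788) - 5878) = 192057*(√5161 - 5878)/4 = 192057*(-5878 + √5161)/4 = -564455523/2 + 192057*√5161/4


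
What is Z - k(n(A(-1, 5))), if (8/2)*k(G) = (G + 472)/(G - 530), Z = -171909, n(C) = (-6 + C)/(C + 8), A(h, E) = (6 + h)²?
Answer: -12013672961/69884 ≈ -1.7191e+5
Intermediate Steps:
n(C) = (-6 + C)/(8 + C)
k(G) = (472 + G)/(4*(-530 + G)) (k(G) = ((G + 472)/(G - 530))/4 = ((472 + G)/(-530 + G))/4 = (472 + G)/(4*(-530 + G)))
Z - k(n(A(-1, 5))) = -171909 - (472 + (-6 + (6 - 1)²)/(8 + (6 - 1)²))/(4*(-530 + (-6 + (6 - 1)²)/(8 + (6 - 1)²))) = -171909 - (472 + (-6 + 5²)/(8 + 5²))/(4*(-530 + (-6 + 5²)/(8 + 5²))) = -171909 - (472 + (-6 + 25)/(8 + 25))/(4*(-530 + (-6 + 25)/(8 + 25))) = -171909 - (472 + 19/33)/(4*(-530 + 19/33)) = -171909 - 15595/(4*(-17471/33)*33) = -171909 - (-33)*15595/(4*17471*33) = -171909 - 1*(-15595/69884) = -171909 + 15595/69884 = -12013672961/69884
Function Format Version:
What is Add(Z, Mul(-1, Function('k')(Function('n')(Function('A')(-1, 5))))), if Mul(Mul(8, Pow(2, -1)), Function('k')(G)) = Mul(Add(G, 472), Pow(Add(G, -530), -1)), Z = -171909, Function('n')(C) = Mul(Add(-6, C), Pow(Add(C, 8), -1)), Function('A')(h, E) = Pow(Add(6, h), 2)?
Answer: Rational(-12013672961, 69884) ≈ -1.7191e+5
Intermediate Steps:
Function('n')(C) = Mul(Pow(Add(8, C), -1), Add(-6, C)) (Function('n')(C) = Mul(Add(-6, C), Pow(Add(8, C), -1)) = Mul(Pow(Add(8, C), -1), Add(-6, C)))
Function('k')(G) = Mul(Rational(1, 4), Pow(Add(-530, G), -1), Add(472, G)) (Function('k')(G) = Mul(Rational(1, 4), Mul(Add(G, 472), Pow(Add(G, -530), -1))) = Mul(Rational(1, 4), Mul(Add(472, G), Pow(Add(-530, G), -1))) = Mul(Rational(1, 4), Mul(Pow(Add(-530, G), -1), Add(472, G))) = Mul(Rational(1, 4), Pow(Add(-530, G), -1), Add(472, G)))
Add(Z, Mul(-1, Function('k')(Function('n')(Function('A')(-1, 5))))) = Add(-171909, Mul(-1, Mul(Rational(1, 4), Pow(Add(-530, Mul(Pow(Add(8, Pow(Add(6, -1), 2)), -1), Add(-6, Pow(Add(6, -1), 2)))), -1), Add(472, Mul(Pow(Add(8, Pow(Add(6, -1), 2)), -1), Add(-6, Pow(Add(6, -1), 2))))))) = Add(-171909, Mul(-1, Mul(Rational(1, 4), Pow(Add(-530, Mul(Pow(Add(8, Pow(5, 2)), -1), Add(-6, Pow(5, 2)))), -1), Add(472, Mul(Pow(Add(8, Pow(5, 2)), -1), Add(-6, Pow(5, 2))))))) = Add(-171909, Mul(-1, Mul(Rational(1, 4), Pow(Add(-530, Mul(Pow(Add(8, 25), -1), Add(-6, 25))), -1), Add(472, Mul(Pow(Add(8, 25), -1), Add(-6, 25)))))) = Add(-171909, Mul(-1, Mul(Rational(1, 4), Pow(Add(-530, Mul(Pow(33, -1), 19)), -1), Add(472, Mul(Pow(33, -1), 19))))) = Add(-171909, Mul(-1, Mul(Rational(1, 4), Pow(Add(-530, Mul(Rational(1, 33), 19)), -1), Add(472, Mul(Rational(1, 33), 19))))) = Add(-171909, Mul(-1, Mul(Rational(1, 4), Pow(Add(-530, Rational(19, 33)), -1), Add(472, Rational(19, 33))))) = Add(-171909, Mul(-1, Mul(Rational(1, 4), Pow(Rational(-17471, 33), -1), Rational(15595, 33)))) = Add(-171909, Mul(-1, Mul(Rational(1, 4), Rational(-33, 17471), Rational(15595, 33)))) = Add(-171909, Mul(-1, Rational(-15595, 69884))) = Add(-171909, Rational(15595, 69884)) = Rational(-12013672961, 69884)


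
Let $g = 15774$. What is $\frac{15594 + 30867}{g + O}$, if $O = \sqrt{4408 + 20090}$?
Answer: $\frac{40715323}{13821921} - \frac{15487 \sqrt{2722}}{27643842} \approx 2.9165$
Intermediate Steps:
$O = 3 \sqrt{2722}$ ($O = \sqrt{24498} = 3 \sqrt{2722} \approx 156.52$)
$\frac{15594 + 30867}{g + O} = \frac{15594 + 30867}{15774 + 3 \sqrt{2722}} = \frac{46461}{15774 + 3 \sqrt{2722}}$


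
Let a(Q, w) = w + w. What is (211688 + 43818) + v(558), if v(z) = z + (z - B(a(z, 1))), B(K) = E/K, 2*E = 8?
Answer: 256620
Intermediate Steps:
E = 4 (E = (1/2)*8 = 4)
a(Q, w) = 2*w
B(K) = 4/K
v(z) = -2 + 2*z (v(z) = z + (z - 4/(2*1)) = z + (z - 4/2) = z + (z - 1*2) = z + (z - 2) = z + (-2 + z) = -2 + 2*z)
(211688 + 43818) + v(558) = (211688 + 43818) + (-2 + 2*558) = 255506 + (-2 + 1116) = 255506 + 1114 = 256620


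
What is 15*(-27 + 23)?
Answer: -60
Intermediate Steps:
15*(-27 + 23) = 15*(-4) = -60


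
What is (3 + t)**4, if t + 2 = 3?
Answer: 256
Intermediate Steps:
t = 1 (t = -2 + 3 = 1)
(3 + t)**4 = (3 + 1)**4 = 4**4 = 256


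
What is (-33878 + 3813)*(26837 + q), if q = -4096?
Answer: -683708165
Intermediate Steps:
(-33878 + 3813)*(26837 + q) = (-33878 + 3813)*(26837 - 4096) = -30065*22741 = -683708165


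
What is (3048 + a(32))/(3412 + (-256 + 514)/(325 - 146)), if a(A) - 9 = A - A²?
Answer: 369635/611006 ≈ 0.60496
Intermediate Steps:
a(A) = 9 + A - A² (a(A) = 9 + (A - A²) = 9 + A - A²)
(3048 + a(32))/(3412 + (-256 + 514)/(325 - 146)) = (3048 + (9 + 32 - 1*32²))/(3412 + (-256 + 514)/(325 - 146)) = (3048 + (9 + 32 - 1*1024))/(3412 + 258/179) = (3048 + (9 + 32 - 1024))/(3412 + 258*(1/179)) = (3048 - 983)/(3412 + 258/179) = 2065/(611006/179) = 2065*(179/611006) = 369635/611006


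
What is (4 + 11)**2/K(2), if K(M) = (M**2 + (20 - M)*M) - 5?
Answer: 45/7 ≈ 6.4286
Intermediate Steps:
K(M) = -5 + M**2 + M*(20 - M) (K(M) = (M**2 + M*(20 - M)) - 5 = -5 + M**2 + M*(20 - M))
(4 + 11)**2/K(2) = (4 + 11)**2/(-5 + 20*2) = 15**2/(-5 + 40) = 225/35 = 225*(1/35) = 45/7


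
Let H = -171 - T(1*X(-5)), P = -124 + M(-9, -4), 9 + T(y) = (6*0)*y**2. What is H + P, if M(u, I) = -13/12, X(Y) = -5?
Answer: -3445/12 ≈ -287.08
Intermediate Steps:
M(u, I) = -13/12 (M(u, I) = -13*1/12 = -13/12)
T(y) = -9 (T(y) = -9 + (6*0)*y**2 = -9 + 0*y**2 = -9 + 0 = -9)
P = -1501/12 (P = -124 - 13/12 = -1501/12 ≈ -125.08)
H = -162 (H = -171 - 1*(-9) = -171 + 9 = -162)
H + P = -162 - 1501/12 = -3445/12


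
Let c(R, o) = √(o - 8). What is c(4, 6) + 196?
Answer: 196 + I*√2 ≈ 196.0 + 1.4142*I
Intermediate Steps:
c(R, o) = √(-8 + o)
c(4, 6) + 196 = √(-8 + 6) + 196 = √(-2) + 196 = I*√2 + 196 = 196 + I*√2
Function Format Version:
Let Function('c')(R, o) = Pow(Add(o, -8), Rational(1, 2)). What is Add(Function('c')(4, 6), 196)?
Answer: Add(196, Mul(I, Pow(2, Rational(1, 2)))) ≈ Add(196.00, Mul(1.4142, I))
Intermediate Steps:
Function('c')(R, o) = Pow(Add(-8, o), Rational(1, 2))
Add(Function('c')(4, 6), 196) = Add(Pow(Add(-8, 6), Rational(1, 2)), 196) = Add(Pow(-2, Rational(1, 2)), 196) = Add(Mul(I, Pow(2, Rational(1, 2))), 196) = Add(196, Mul(I, Pow(2, Rational(1, 2))))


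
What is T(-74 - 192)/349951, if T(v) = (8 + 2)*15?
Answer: 150/349951 ≈ 0.00042863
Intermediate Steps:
T(v) = 150 (T(v) = 10*15 = 150)
T(-74 - 192)/349951 = 150/349951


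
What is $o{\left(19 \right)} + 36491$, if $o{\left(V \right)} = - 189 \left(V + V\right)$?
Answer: $29309$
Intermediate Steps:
$o{\left(V \right)} = - 378 V$ ($o{\left(V \right)} = - 189 \cdot 2 V = - 378 V$)
$o{\left(19 \right)} + 36491 = \left(-378\right) 19 + 36491 = -7182 + 36491 = 29309$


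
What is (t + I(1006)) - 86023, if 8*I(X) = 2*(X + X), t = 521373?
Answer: 435853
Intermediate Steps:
I(X) = X/2 (I(X) = (2*(X + X))/8 = (2*(2*X))/8 = (4*X)/8 = X/2)
(t + I(1006)) - 86023 = (521373 + (1/2)*1006) - 86023 = (521373 + 503) - 86023 = 521876 - 86023 = 435853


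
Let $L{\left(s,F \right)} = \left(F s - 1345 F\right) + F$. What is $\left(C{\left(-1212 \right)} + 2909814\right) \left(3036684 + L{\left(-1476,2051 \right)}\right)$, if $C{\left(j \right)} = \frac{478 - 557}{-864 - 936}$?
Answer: $- \frac{599524118495456}{75} \approx -7.9937 \cdot 10^{12}$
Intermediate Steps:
$C{\left(j \right)} = \frac{79}{1800}$ ($C{\left(j \right)} = - \frac{79}{-1800} = \left(-79\right) \left(- \frac{1}{1800}\right) = \frac{79}{1800}$)
$L{\left(s,F \right)} = - 1344 F + F s$ ($L{\left(s,F \right)} = \left(- 1345 F + F s\right) + F = - 1344 F + F s$)
$\left(C{\left(-1212 \right)} + 2909814\right) \left(3036684 + L{\left(-1476,2051 \right)}\right) = \left(\frac{79}{1800} + 2909814\right) \left(3036684 + 2051 \left(-1344 - 1476\right)\right) = \frac{5237665279 \left(3036684 + 2051 \left(-2820\right)\right)}{1800} = \frac{5237665279 \left(3036684 - 5783820\right)}{1800} = \frac{5237665279}{1800} \left(-2747136\right) = - \frac{599524118495456}{75}$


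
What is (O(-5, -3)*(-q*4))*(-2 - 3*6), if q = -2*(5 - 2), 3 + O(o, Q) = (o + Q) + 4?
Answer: 3360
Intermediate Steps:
O(o, Q) = 1 + Q + o (O(o, Q) = -3 + ((o + Q) + 4) = -3 + ((Q + o) + 4) = -3 + (4 + Q + o) = 1 + Q + o)
q = -6 (q = -2*3 = -6)
(O(-5, -3)*(-q*4))*(-2 - 3*6) = ((1 - 3 - 5)*(-(-6)*4))*(-2 - 3*6) = (-(-7)*(-24))*(-2 - 18) = -7*24*(-20) = -168*(-20) = 3360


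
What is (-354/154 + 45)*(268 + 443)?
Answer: 2337768/77 ≈ 30361.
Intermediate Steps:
(-354/154 + 45)*(268 + 443) = (-354*1/154 + 45)*711 = (-177/77 + 45)*711 = (3288/77)*711 = 2337768/77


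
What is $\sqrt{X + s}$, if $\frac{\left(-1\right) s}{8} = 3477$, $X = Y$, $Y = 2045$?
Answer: $i \sqrt{25771} \approx 160.53 i$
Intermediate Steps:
$X = 2045$
$s = -27816$ ($s = \left(-8\right) 3477 = -27816$)
$\sqrt{X + s} = \sqrt{2045 - 27816} = \sqrt{-25771} = i \sqrt{25771}$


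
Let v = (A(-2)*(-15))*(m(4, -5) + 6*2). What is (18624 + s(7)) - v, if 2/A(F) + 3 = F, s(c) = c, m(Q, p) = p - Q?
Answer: 18613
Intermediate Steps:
A(F) = 2/(-3 + F)
v = 18 (v = ((2/(-3 - 2))*(-15))*((-5 - 1*4) + 6*2) = ((2/(-5))*(-15))*((-5 - 4) + 12) = ((2*(-⅕))*(-15))*(-9 + 12) = -⅖*(-15)*3 = 6*3 = 18)
(18624 + s(7)) - v = (18624 + 7) - 1*18 = 18631 - 18 = 18613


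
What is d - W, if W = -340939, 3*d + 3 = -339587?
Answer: 683227/3 ≈ 2.2774e+5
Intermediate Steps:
d = -339590/3 (d = -1 + (⅓)*(-339587) = -1 - 339587/3 = -339590/3 ≈ -1.1320e+5)
d - W = -339590/3 - 1*(-340939) = -339590/3 + 340939 = 683227/3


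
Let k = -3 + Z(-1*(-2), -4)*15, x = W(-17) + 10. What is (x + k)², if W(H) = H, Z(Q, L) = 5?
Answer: 4225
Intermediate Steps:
x = -7 (x = -17 + 10 = -7)
k = 72 (k = -3 + 5*15 = -3 + 75 = 72)
(x + k)² = (-7 + 72)² = 65² = 4225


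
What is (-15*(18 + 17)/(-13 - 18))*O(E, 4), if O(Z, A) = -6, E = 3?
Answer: -3150/31 ≈ -101.61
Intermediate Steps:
(-15*(18 + 17)/(-13 - 18))*O(E, 4) = -15*(18 + 17)/(-13 - 18)*(-6) = -525/(-31)*(-6) = -525*(-1)/31*(-6) = -15*(-35/31)*(-6) = (525/31)*(-6) = -3150/31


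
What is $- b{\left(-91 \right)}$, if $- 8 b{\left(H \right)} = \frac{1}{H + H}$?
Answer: $- \frac{1}{1456} \approx -0.00068681$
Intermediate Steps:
$b{\left(H \right)} = - \frac{1}{16 H}$ ($b{\left(H \right)} = - \frac{1}{8 \left(H + H\right)} = - \frac{1}{8 \cdot 2 H} = - \frac{\frac{1}{2} \frac{1}{H}}{8} = - \frac{1}{16 H}$)
$- b{\left(-91 \right)} = - \frac{-1}{16 \left(-91\right)} = - \frac{\left(-1\right) \left(-1\right)}{16 \cdot 91} = \left(-1\right) \frac{1}{1456} = - \frac{1}{1456}$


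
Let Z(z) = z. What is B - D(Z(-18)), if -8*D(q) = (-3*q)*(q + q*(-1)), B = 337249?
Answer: 337249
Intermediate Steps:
D(q) = 0 (D(q) = -(-3*q)*(q + q*(-1))/8 = -(-3*q)*(q - q)/8 = -(-3*q)*0/8 = -⅛*0 = 0)
B - D(Z(-18)) = 337249 - 1*0 = 337249 + 0 = 337249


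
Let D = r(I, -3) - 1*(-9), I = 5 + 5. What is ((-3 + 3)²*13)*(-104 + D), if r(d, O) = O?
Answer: 0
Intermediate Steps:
I = 10
D = 6 (D = -3 - 1*(-9) = -3 + 9 = 6)
((-3 + 3)²*13)*(-104 + D) = ((-3 + 3)²*13)*(-104 + 6) = (0²*13)*(-98) = (0*13)*(-98) = 0*(-98) = 0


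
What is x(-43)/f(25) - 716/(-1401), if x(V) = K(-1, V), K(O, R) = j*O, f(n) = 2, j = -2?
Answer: 2117/1401 ≈ 1.5111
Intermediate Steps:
K(O, R) = -2*O
x(V) = 2 (x(V) = -2*(-1) = 2)
x(-43)/f(25) - 716/(-1401) = 2/2 - 716/(-1401) = 2*(½) - 716*(-1/1401) = 1 + 716/1401 = 2117/1401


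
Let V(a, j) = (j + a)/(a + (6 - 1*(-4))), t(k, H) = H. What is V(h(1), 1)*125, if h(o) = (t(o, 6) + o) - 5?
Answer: 125/4 ≈ 31.250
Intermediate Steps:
h(o) = 1 + o (h(o) = (6 + o) - 5 = 1 + o)
V(a, j) = (a + j)/(10 + a) (V(a, j) = (a + j)/(a + (6 + 4)) = (a + j)/(a + 10) = (a + j)/(10 + a))
V(h(1), 1)*125 = (((1 + 1) + 1)/(10 + (1 + 1)))*125 = ((2 + 1)/(10 + 2))*125 = (3/12)*125 = ((1/12)*3)*125 = (1/4)*125 = 125/4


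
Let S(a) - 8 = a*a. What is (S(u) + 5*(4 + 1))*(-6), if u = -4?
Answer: -294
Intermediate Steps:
S(a) = 8 + a**2 (S(a) = 8 + a*a = 8 + a**2)
(S(u) + 5*(4 + 1))*(-6) = ((8 + (-4)**2) + 5*(4 + 1))*(-6) = ((8 + 16) + 5*5)*(-6) = (24 + 25)*(-6) = 49*(-6) = -294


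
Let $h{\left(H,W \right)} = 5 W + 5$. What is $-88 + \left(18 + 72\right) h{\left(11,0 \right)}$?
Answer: $362$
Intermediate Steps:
$h{\left(H,W \right)} = 5 + 5 W$
$-88 + \left(18 + 72\right) h{\left(11,0 \right)} = -88 + \left(18 + 72\right) \left(5 + 5 \cdot 0\right) = -88 + 90 \left(5 + 0\right) = -88 + 90 \cdot 5 = -88 + 450 = 362$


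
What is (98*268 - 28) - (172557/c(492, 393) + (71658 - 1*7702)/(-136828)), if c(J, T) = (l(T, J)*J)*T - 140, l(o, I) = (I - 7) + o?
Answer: 152360413008068649/5807200202596 ≈ 26236.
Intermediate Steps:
l(o, I) = -7 + I + o (l(o, I) = (-7 + I) + o = -7 + I + o)
c(J, T) = -140 + J*T*(-7 + J + T) (c(J, T) = ((-7 + J + T)*J)*T - 140 = (J*(-7 + J + T))*T - 140 = J*T*(-7 + J + T) - 140 = -140 + J*T*(-7 + J + T))
(98*268 - 28) - (172557/c(492, 393) + (71658 - 1*7702)/(-136828)) = (98*268 - 28) - (172557/(-140 + 492*393*(-7 + 492 + 393)) + (71658 - 1*7702)/(-136828)) = (26264 - 28) - (172557/(-140 + 492*393*878) + (71658 - 7702)*(-1/136828)) = 26236 - (172557/(-140 + 169766568) + 63956*(-1/136828)) = 26236 - (172557/169766428 - 15989/34207) = 26236 - 1*(-2708492759993/5807200202596) = 26236 + 2708492759993/5807200202596 = 152360413008068649/5807200202596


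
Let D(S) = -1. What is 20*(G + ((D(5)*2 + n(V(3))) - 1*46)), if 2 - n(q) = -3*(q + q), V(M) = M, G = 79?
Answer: 1020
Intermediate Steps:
n(q) = 2 + 6*q (n(q) = 2 - (-3)*(q + q) = 2 - (-3)*2*q = 2 - (-6)*q = 2 + 6*q)
20*(G + ((D(5)*2 + n(V(3))) - 1*46)) = 20*(79 + ((-1*2 + (2 + 6*3)) - 1*46)) = 20*(79 + ((-2 + (2 + 18)) - 46)) = 20*(79 + ((-2 + 20) - 46)) = 20*(79 + (18 - 46)) = 20*(79 - 28) = 20*51 = 1020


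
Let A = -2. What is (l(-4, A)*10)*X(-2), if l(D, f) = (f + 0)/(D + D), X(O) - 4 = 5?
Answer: 45/2 ≈ 22.500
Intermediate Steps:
X(O) = 9 (X(O) = 4 + 5 = 9)
l(D, f) = f/(2*D) (l(D, f) = f/((2*D)) = f*(1/(2*D)) = f/(2*D))
(l(-4, A)*10)*X(-2) = (((½)*(-2)/(-4))*10)*9 = (((½)*(-2)*(-¼))*10)*9 = ((¼)*10)*9 = (5/2)*9 = 45/2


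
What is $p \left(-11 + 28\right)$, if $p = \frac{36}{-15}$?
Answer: $- \frac{204}{5} \approx -40.8$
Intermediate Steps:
$p = - \frac{12}{5}$ ($p = 36 \left(- \frac{1}{15}\right) = - \frac{12}{5} \approx -2.4$)
$p \left(-11 + 28\right) = - \frac{12 \left(-11 + 28\right)}{5} = \left(- \frac{12}{5}\right) 17 = - \frac{204}{5}$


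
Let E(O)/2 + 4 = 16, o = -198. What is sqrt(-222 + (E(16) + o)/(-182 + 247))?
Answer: 2*I*sqrt(237315)/65 ≈ 14.989*I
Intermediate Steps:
E(O) = 24 (E(O) = -8 + 2*16 = -8 + 32 = 24)
sqrt(-222 + (E(16) + o)/(-182 + 247)) = sqrt(-222 + (24 - 198)/(-182 + 247)) = sqrt(-222 - 174/65) = sqrt(-14604/65) = 2*I*sqrt(237315)/65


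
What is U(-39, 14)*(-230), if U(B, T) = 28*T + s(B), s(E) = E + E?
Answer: -72220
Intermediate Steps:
s(E) = 2*E
U(B, T) = 2*B + 28*T (U(B, T) = 28*T + 2*B = 2*B + 28*T)
U(-39, 14)*(-230) = (2*(-39) + 28*14)*(-230) = (-78 + 392)*(-230) = 314*(-230) = -72220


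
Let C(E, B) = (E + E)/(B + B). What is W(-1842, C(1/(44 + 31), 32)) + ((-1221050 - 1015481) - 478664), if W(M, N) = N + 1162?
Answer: -6513679199/2400 ≈ -2.7140e+6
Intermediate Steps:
C(E, B) = E/B (C(E, B) = (2*E)/((2*B)) = (2*E)*(1/(2*B)) = E/B)
W(M, N) = 1162 + N
W(-1842, C(1/(44 + 31), 32)) + ((-1221050 - 1015481) - 478664) = (1162 + 1/((44 + 31)*32)) + ((-1221050 - 1015481) - 478664) = (1162 + (1/32)/75) + (-2236531 - 478664) = (1162 + (1/75)*(1/32)) - 2715195 = (1162 + 1/2400) - 2715195 = 2788801/2400 - 2715195 = -6513679199/2400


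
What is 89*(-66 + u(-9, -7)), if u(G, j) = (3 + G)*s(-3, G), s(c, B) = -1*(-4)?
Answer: -8010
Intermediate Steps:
s(c, B) = 4
u(G, j) = 12 + 4*G (u(G, j) = (3 + G)*4 = 12 + 4*G)
89*(-66 + u(-9, -7)) = 89*(-66 + (12 + 4*(-9))) = 89*(-66 + (12 - 36)) = 89*(-66 - 24) = 89*(-90) = -8010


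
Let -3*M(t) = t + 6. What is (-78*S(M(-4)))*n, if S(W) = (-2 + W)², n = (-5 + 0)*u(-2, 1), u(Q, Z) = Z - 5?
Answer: -33280/3 ≈ -11093.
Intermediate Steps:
M(t) = -2 - t/3 (M(t) = -(t + 6)/3 = -(6 + t)/3 = -2 - t/3)
u(Q, Z) = -5 + Z
n = 20 (n = (-5 + 0)*(-5 + 1) = -5*(-4) = 20)
(-78*S(M(-4)))*n = -78*(-2 + (-2 - ⅓*(-4)))²*20 = -78*(-2 + (-2 + 4/3))²*20 = -78*(-2 - ⅔)²*20 = -78*(-8/3)²*20 = -78*64/9*20 = -1664/3*20 = -33280/3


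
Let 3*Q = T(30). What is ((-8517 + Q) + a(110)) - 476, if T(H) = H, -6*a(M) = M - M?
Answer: -8983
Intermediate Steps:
a(M) = 0 (a(M) = -(M - M)/6 = -1/6*0 = 0)
Q = 10 (Q = (1/3)*30 = 10)
((-8517 + Q) + a(110)) - 476 = ((-8517 + 10) + 0) - 476 = (-8507 + 0) - 476 = -8507 - 476 = -8983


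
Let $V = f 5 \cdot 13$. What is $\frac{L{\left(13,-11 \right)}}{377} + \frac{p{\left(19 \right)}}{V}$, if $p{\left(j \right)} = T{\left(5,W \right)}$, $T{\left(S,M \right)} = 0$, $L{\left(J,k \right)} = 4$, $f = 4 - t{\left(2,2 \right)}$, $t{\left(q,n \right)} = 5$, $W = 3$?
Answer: $\frac{4}{377} \approx 0.01061$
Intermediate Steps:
$f = -1$ ($f = 4 - 5 = -1$)
$V = -65$ ($V = \left(-1\right) 5 \cdot 13 = \left(-5\right) 13 = -65$)
$p{\left(j \right)} = 0$
$\frac{L{\left(13,-11 \right)}}{377} + \frac{p{\left(19 \right)}}{V} = \frac{4}{377} + \frac{0}{-65} = 4 \cdot \frac{1}{377} + 0 \left(- \frac{1}{65}\right) = \frac{4}{377} + 0 = \frac{4}{377}$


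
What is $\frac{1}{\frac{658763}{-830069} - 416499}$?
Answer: $- \frac{830069}{345723567194} \approx -2.401 \cdot 10^{-6}$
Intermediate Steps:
$\frac{1}{\frac{658763}{-830069} - 416499} = \frac{1}{658763 \left(- \frac{1}{830069}\right) - 416499} = \frac{1}{- \frac{658763}{830069} - 416499} = \frac{1}{- \frac{345723567194}{830069}} = - \frac{830069}{345723567194}$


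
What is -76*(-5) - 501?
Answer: -121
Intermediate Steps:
-76*(-5) - 501 = 380 - 501 = -121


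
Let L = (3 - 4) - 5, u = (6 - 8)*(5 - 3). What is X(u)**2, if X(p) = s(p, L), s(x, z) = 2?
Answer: 4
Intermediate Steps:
u = -4 (u = -2*2 = -4)
L = -6 (L = -1 - 5 = -6)
X(p) = 2
X(u)**2 = 2**2 = 4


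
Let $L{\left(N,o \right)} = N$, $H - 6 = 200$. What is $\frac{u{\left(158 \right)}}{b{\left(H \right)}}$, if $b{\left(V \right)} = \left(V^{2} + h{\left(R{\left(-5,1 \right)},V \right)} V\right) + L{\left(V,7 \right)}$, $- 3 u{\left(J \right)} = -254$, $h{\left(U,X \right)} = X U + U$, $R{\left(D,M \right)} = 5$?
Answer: $\frac{127}{383778} \approx 0.00033092$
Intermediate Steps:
$H = 206$ ($H = 6 + 200 = 206$)
$h{\left(U,X \right)} = U + U X$ ($h{\left(U,X \right)} = U X + U = U + U X$)
$u{\left(J \right)} = \frac{254}{3}$ ($u{\left(J \right)} = \left(- \frac{1}{3}\right) \left(-254\right) = \frac{254}{3}$)
$b{\left(V \right)} = V + V^{2} + V \left(5 + 5 V\right)$ ($b{\left(V \right)} = \left(V^{2} + 5 \left(1 + V\right) V\right) + V = \left(V^{2} + \left(5 + 5 V\right) V\right) + V = \left(V^{2} + V \left(5 + 5 V\right)\right) + V = V + V^{2} + V \left(5 + 5 V\right)$)
$\frac{u{\left(158 \right)}}{b{\left(H \right)}} = \frac{254}{3 \cdot 6 \cdot 206 \left(1 + 206\right)} = \frac{254}{3 \cdot 6 \cdot 206 \cdot 207} = \frac{254}{3 \cdot 255852} = \frac{254}{3} \cdot \frac{1}{255852} = \frac{127}{383778}$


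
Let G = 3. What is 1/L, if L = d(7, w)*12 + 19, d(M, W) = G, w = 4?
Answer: 1/55 ≈ 0.018182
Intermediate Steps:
d(M, W) = 3
L = 55 (L = 3*12 + 19 = 36 + 19 = 55)
1/L = 1/55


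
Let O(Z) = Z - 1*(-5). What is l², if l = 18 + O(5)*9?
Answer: 11664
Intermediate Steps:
O(Z) = 5 + Z (O(Z) = Z + 5 = 5 + Z)
l = 108 (l = 18 + (5 + 5)*9 = 18 + 10*9 = 18 + 90 = 108)
l² = 108² = 11664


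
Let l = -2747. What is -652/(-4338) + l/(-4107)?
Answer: 2432375/2969361 ≈ 0.81916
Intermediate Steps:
-652/(-4338) + l/(-4107) = -652/(-4338) - 2747/(-4107) = -652*(-1/4338) - 2747*(-1/4107) = 326/2169 + 2747/4107 = 2432375/2969361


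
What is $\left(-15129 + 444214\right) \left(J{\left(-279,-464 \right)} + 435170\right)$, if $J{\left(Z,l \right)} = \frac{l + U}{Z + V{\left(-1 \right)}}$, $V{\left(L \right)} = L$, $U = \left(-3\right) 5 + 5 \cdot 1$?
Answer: $\frac{5228318083229}{28} \approx 1.8673 \cdot 10^{11}$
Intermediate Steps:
$U = -10$ ($U = -15 + 5 = -10$)
$J{\left(Z,l \right)} = \frac{-10 + l}{-1 + Z}$ ($J{\left(Z,l \right)} = \frac{l - 10}{Z - 1} = \frac{-10 + l}{-1 + Z}$)
$\left(-15129 + 444214\right) \left(J{\left(-279,-464 \right)} + 435170\right) = \left(-15129 + 444214\right) \left(\frac{-10 - 464}{-1 - 279} + 435170\right) = 429085 \left(\frac{1}{-280} \left(-474\right) + 435170\right) = 429085 \left(\left(- \frac{1}{280}\right) \left(-474\right) + 435170\right) = 429085 \left(\frac{237}{140} + 435170\right) = 429085 \cdot \frac{60924037}{140} = \frac{5228318083229}{28}$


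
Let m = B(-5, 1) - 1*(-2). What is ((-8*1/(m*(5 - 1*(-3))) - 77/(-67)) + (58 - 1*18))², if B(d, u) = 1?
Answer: 67305616/40401 ≈ 1665.9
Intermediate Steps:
m = 3 (m = 1 - 1*(-2) = 1 + 2 = 3)
((-8*1/(m*(5 - 1*(-3))) - 77/(-67)) + (58 - 1*18))² = ((-8*1/(3*(5 - 1*(-3))) - 77/(-67)) + (58 - 1*18))² = ((-8*1/(3*(5 + 3)) - 77*(-1/67)) + (58 - 18))² = ((-8/(8*3) + 77/67) + 40)² = ((-8/24 + 77/67) + 40)² = ((-8*1/24 + 77/67) + 40)² = ((-⅓ + 77/67) + 40)² = (164/201 + 40)² = (8204/201)² = 67305616/40401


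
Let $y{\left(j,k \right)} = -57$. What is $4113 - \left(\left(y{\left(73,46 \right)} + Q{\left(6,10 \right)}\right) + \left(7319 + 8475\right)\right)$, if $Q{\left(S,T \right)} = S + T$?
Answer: $-11640$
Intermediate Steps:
$4113 - \left(\left(y{\left(73,46 \right)} + Q{\left(6,10 \right)}\right) + \left(7319 + 8475\right)\right) = 4113 - \left(\left(-57 + \left(6 + 10\right)\right) + \left(7319 + 8475\right)\right) = 4113 - \left(\left(-57 + 16\right) + 15794\right) = 4113 - \left(-41 + 15794\right) = 4113 - 15753 = -11640$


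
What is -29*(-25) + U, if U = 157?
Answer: 882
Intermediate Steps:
-29*(-25) + U = -29*(-25) + 157 = 725 + 157 = 882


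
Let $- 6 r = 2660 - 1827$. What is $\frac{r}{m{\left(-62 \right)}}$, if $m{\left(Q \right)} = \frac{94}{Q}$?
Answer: $\frac{25823}{282} \approx 91.571$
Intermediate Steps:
$r = - \frac{833}{6}$ ($r = - \frac{2660 - 1827}{6} = \left(- \frac{1}{6}\right) 833 = - \frac{833}{6} \approx -138.83$)
$\frac{r}{m{\left(-62 \right)}} = - \frac{833}{6 \frac{94}{-62}} = - \frac{833}{6 \cdot 94 \left(- \frac{1}{62}\right)} = - \frac{833}{6 \left(- \frac{47}{31}\right)} = \left(- \frac{833}{6}\right) \left(- \frac{31}{47}\right) = \frac{25823}{282}$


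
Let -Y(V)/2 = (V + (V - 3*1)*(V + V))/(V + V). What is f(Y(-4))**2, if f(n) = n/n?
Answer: 1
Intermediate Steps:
Y(V) = -(V + 2*V*(-3 + V))/V (Y(V) = -2*(V + (V - 3*1)*(V + V))/(V + V) = -2*(V + (V - 3)*(2*V))/(2*V) = -2*(V + (-3 + V)*(2*V))*1/(2*V) = -2*(V + 2*V*(-3 + V))*1/(2*V) = -(V + 2*V*(-3 + V))/V)
f(n) = 1
f(Y(-4))**2 = 1**2 = 1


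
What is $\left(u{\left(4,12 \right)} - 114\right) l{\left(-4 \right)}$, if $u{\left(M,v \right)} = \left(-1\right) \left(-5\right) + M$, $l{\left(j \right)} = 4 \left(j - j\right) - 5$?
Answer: $525$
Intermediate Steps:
$l{\left(j \right)} = -5$ ($l{\left(j \right)} = 4 \cdot 0 - 5 = 0 - 5 = -5$)
$u{\left(M,v \right)} = 5 + M$
$\left(u{\left(4,12 \right)} - 114\right) l{\left(-4 \right)} = \left(\left(5 + 4\right) - 114\right) \left(-5\right) = \left(9 - 114\right) \left(-5\right) = \left(-105\right) \left(-5\right) = 525$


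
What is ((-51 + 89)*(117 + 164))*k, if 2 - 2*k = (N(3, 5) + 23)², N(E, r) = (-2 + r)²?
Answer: -5456458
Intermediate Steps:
k = -511 (k = 1 - ((-2 + 5)² + 23)²/2 = 1 - (3² + 23)²/2 = 1 - (9 + 23)²/2 = 1 - ½*32² = 1 - ½*1024 = 1 - 512 = -511)
((-51 + 89)*(117 + 164))*k = ((-51 + 89)*(117 + 164))*(-511) = (38*281)*(-511) = 10678*(-511) = -5456458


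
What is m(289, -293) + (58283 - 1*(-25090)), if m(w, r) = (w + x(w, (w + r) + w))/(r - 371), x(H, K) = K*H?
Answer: 27638509/332 ≈ 83249.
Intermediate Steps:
x(H, K) = H*K
m(w, r) = (w + w*(r + 2*w))/(-371 + r) (m(w, r) = (w + w*((w + r) + w))/(r - 371) = (w + w*((r + w) + w))/(-371 + r) = (w + w*(r + 2*w))/(-371 + r))
m(289, -293) + (58283 - 1*(-25090)) = 289*(1 - 293 + 2*289)/(-371 - 293) + (58283 - 1*(-25090)) = 289*(1 - 293 + 578)/(-664) + (58283 + 25090) = 289*(-1/664)*286 + 83373 = -41327/332 + 83373 = 27638509/332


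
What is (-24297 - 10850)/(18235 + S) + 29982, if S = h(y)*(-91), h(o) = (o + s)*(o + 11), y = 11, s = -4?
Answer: 18074125/603 ≈ 29974.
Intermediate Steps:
h(o) = (-4 + o)*(11 + o) (h(o) = (o - 4)*(o + 11) = (-4 + o)*(11 + o))
S = -14014 (S = (-44 + 11² + 7*11)*(-91) = (-44 + 121 + 77)*(-91) = 154*(-91) = -14014)
(-24297 - 10850)/(18235 + S) + 29982 = (-24297 - 10850)/(18235 - 14014) + 29982 = -35147/4221 + 29982 = -35147*1/4221 + 29982 = -5021/603 + 29982 = 18074125/603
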